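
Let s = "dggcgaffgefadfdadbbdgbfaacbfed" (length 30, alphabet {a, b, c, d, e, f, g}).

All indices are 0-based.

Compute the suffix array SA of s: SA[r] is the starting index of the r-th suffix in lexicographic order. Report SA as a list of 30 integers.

rank→(start, suffix):
  0 → (23, 'aacbfed')
  1 → (24, 'acbfed')
  2 → (15, 'adbbdgbfaacbfed')
  3 → (11, 'adfdadbbdgbfaacbfed')
  4 → (5, 'affgefadfdadbbdgbfaacbfed')
  5 → (17, 'bbdgbfaacbfed')
  6 → (18, 'bdgbfaacbfed')
  7 → (21, 'bfaacbfed')
  8 → (26, 'bfed')
  9 → (25, 'cbfed')
  10 → (3, 'cgaffgefadfdadbbdgbfaacbfed')
  11 → (29, 'd')
  12 → (14, 'dadbbdgbfaacbfed')
  13 → (16, 'dbbdgbfaacbfed')
  14 → (12, 'dfdadbbdgbfaacbfed')
  15 → (19, 'dgbfaacbfed')
  16 → (0, 'dggcgaffgefadfdadbbdgbfaacbfed')
  17 → (28, 'ed')
  18 → (9, 'efadfdadbbdgbfaacbfed')
  19 → (22, 'faacbfed')
  20 → (10, 'fadfdadbbdgbfaacbfed')
  21 → (13, 'fdadbbdgbfaacbfed')
  22 → (27, 'fed')
  23 → (6, 'ffgefadfdadbbdgbfaacbfed')
  24 → (7, 'fgefadfdadbbdgbfaacbfed')
  25 → (4, 'gaffgefadfdadbbdgbfaacbfed')
  26 → (20, 'gbfaacbfed')
  27 → (2, 'gcgaffgefadfdadbbdgbfaacbfed')
  28 → (8, 'gefadfdadbbdgbfaacbfed')
  29 → (1, 'ggcgaffgefadfdadbbdgbfaacbfed')

[23, 24, 15, 11, 5, 17, 18, 21, 26, 25, 3, 29, 14, 16, 12, 19, 0, 28, 9, 22, 10, 13, 27, 6, 7, 4, 20, 2, 8, 1]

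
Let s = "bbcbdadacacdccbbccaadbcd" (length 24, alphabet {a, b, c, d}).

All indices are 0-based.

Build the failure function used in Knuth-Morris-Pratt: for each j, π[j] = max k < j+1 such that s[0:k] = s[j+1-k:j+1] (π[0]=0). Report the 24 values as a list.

[0, 1, 0, 1, 0, 0, 0, 0, 0, 0, 0, 0, 0, 0, 1, 2, 3, 0, 0, 0, 0, 1, 0, 0]

π[0] = 0
j=1 s[j]='b': π[1]=1 (border 'b')
j=2 s[j]='c': k: 1→0; π[2]=0 (border '')
j=3 s[j]='b': π[3]=1 (border 'b')
j=4 s[j]='d': k: 1→0; π[4]=0 (border '')
j=5 s[j]='a': π[5]=0 (border '')
j=6 s[j]='d': π[6]=0 (border '')
j=7 s[j]='a': π[7]=0 (border '')
j=8 s[j]='c': π[8]=0 (border '')
j=9 s[j]='a': π[9]=0 (border '')
j=10 s[j]='c': π[10]=0 (border '')
j=11 s[j]='d': π[11]=0 (border '')
j=12 s[j]='c': π[12]=0 (border '')
j=13 s[j]='c': π[13]=0 (border '')
j=14 s[j]='b': π[14]=1 (border 'b')
j=15 s[j]='b': π[15]=2 (border 'bb')
j=16 s[j]='c': π[16]=3 (border 'bbc')
j=17 s[j]='c': k: 3→0; π[17]=0 (border '')
j=18 s[j]='a': π[18]=0 (border '')
j=19 s[j]='a': π[19]=0 (border '')
j=20 s[j]='d': π[20]=0 (border '')
j=21 s[j]='b': π[21]=1 (border 'b')
j=22 s[j]='c': k: 1→0; π[22]=0 (border '')
j=23 s[j]='d': π[23]=0 (border '')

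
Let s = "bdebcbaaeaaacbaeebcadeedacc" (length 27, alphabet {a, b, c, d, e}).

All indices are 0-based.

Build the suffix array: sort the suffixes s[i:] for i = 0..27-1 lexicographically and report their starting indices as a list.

[9, 10, 6, 11, 24, 19, 7, 14, 5, 13, 17, 3, 0, 26, 18, 4, 12, 25, 23, 1, 20, 8, 16, 2, 22, 15, 21]

rank | idx | suffix
   0 |   9 | aaacbaeebcadeedacc
   1 |  10 | aacbaeebcadeedacc
   2 |   6 | aaeaaacbaeebcadeedacc
   3 |  11 | acbaeebcadeedacc
   4 |  24 | acc
   5 |  19 | adeedacc
   6 |   7 | aeaaacbaeebcadeedacc
   7 |  14 | aeebcadeedacc
   8 |   5 | baaeaaacbaeebcadeedacc
   9 |  13 | baeebcadeedacc
  10 |  17 | bcadeedacc
  11 |   3 | bcbaaeaaacbaeebcadeedacc
  12 |   0 | bdebcbaaeaaacbaeebcadeedacc
  13 |  26 | c
  14 |  18 | cadeedacc
  15 |   4 | cbaaeaaacbaeebcadeedacc
  16 |  12 | cbaeebcadeedacc
  17 |  25 | cc
  18 |  23 | dacc
  19 |   1 | debcbaaeaaacbaeebcadeedacc
  20 |  20 | deedacc
  21 |   8 | eaaacbaeebcadeedacc
  22 |  16 | ebcadeedacc
  23 |   2 | ebcbaaeaaacbaeebcadeedacc
  24 |  22 | edacc
  25 |  15 | eebcadeedacc
  26 |  21 | eedacc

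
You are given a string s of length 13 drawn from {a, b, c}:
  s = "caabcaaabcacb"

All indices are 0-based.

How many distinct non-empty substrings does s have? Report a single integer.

68

sorted suffixes:
  #0 SA[0]=5  'aaabcacb'
  #1 SA[1]=1  'aabcaaabcacb'
  #2 SA[2]=6  'aabcacb'
  #3 SA[3]=2  'abcaaabcacb'
  #4 SA[4]=7  'abcacb'
  #5 SA[5]=10  'acb'
  #6 SA[6]=12  'b'
  #7 SA[7]=3  'bcaaabcacb'
  #8 SA[8]=8  'bcacb'
  #9 SA[9]=4  'caaabcacb'
  #10 SA[10]=0  'caabcaaabcacb'
  #11 SA[11]=9  'cacb'
  #12 SA[12]=11  'cb'

SA = [5, 1, 6, 2, 7, 10, 12, 3, 8, 4, 0, 9, 11]
i: (SA[i-1],SA[i]) lcp shared
  1: (5,1) 2 'aa'
  2: (1,6) 5 'aabca'
  3: (6,2) 1 'a'
  4: (2,7) 4 'abca'
  5: (7,10) 1 'a'
  6: (10,12) 0 ''
  7: (12,3) 1 'b'
  8: (3,8) 3 'bca'
  9: (8,4) 0 ''
  10: (4,0) 3 'caa'
  11: (0,9) 2 'ca'
  12: (9,11) 1 'c'

n(n+1)/2 = 13·14/2 = 91
Σ LCP = 0 + 2 + 5 + 1 + 4 + 1 + 0 + 1 + 3 + 0 + 3 + 2 + 1 = 23
distinct = 91 − 23 = 68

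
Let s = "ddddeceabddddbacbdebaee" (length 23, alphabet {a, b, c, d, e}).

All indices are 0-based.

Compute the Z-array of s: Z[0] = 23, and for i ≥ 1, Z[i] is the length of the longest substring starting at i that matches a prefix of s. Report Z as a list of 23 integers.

[23, 3, 2, 1, 0, 0, 0, 0, 0, 4, 3, 2, 1, 0, 0, 0, 0, 1, 0, 0, 0, 0, 0]

Z[0]=23
i=1: outside box; Z[1]=3 scan→box=[1,4)
i=2: min(r-i=2, Z[1]=3)=2; Z[2]=2
i=3: min(r-i=1, Z[2]=2)=1; Z[3]=1
i=4: outside box; Z[4]=0
i=5: outside box; Z[5]=0
i=6: outside box; Z[6]=0
i=7: outside box; Z[7]=0
i=8: outside box; Z[8]=0
i=9: outside box; Z[9]=4 scan→box=[9,13)
i=10: min(r-i=3, Z[1]=3)=3; Z[10]=3
i=11: min(r-i=2, Z[2]=2)=2; Z[11]=2
i=12: min(r-i=1, Z[3]=1)=1; Z[12]=1
i=13: outside box; Z[13]=0
i=14: outside box; Z[14]=0
i=15: outside box; Z[15]=0
i=16: outside box; Z[16]=0
i=17: outside box; Z[17]=1 scan→box=[17,18)
i=18: outside box; Z[18]=0
i=19: outside box; Z[19]=0
i=20: outside box; Z[20]=0
i=21: outside box; Z[21]=0
i=22: outside box; Z[22]=0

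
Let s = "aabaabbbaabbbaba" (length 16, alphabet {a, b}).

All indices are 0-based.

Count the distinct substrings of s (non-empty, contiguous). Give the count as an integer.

rank | idx | suffix
   0 |  15 | a
   1 |   0 | aabaabbbaabbbaba
   2 |   3 | aabbbaabbbaba
   3 |   8 | aabbbaba
   4 |  13 | aba
   5 |   1 | abaabbbaabbbaba
   6 |   4 | abbbaabbbaba
   7 |   9 | abbbaba
   8 |  14 | ba
   9 |   2 | baabbbaabbbaba
  10 |   7 | baabbbaba
  11 |  12 | baba
  12 |   6 | bbaabbbaba
  13 |  11 | bbaba
  14 |   5 | bbbaabbbaba
  15 |  10 | bbbaba

SA = [15, 0, 3, 8, 13, 1, 4, 9, 14, 2, 7, 12, 6, 11, 5, 10]
[i] adj suffixes → lcp
  [1] 15/0 → 1 ('a')
  [2] 0/3 → 3 ('aab')
  [3] 3/8 → 6 ('aabbba')
  [4] 8/13 → 1 ('a')
  [5] 13/1 → 3 ('aba')
  [6] 1/4 → 2 ('ab')
  [7] 4/9 → 5 ('abbba')
  [8] 9/14 → 0 ('')
  [9] 14/2 → 2 ('ba')
  [10] 2/7 → 7 ('baabbba')
  [11] 7/12 → 2 ('ba')
  [12] 12/6 → 1 ('b')
  [13] 6/11 → 3 ('bba')
  [14] 11/5 → 2 ('bb')
  [15] 5/10 → 4 ('bbba')

n(n+1)/2 = 16·17/2 = 136
Σ LCP = 0 + 1 + 3 + 6 + 1 + 3 + 2 + 5 + 0 + 2 + 7 + 2 + 1 + 3 + 2 + 4 = 42
distinct = 136 − 42 = 94

94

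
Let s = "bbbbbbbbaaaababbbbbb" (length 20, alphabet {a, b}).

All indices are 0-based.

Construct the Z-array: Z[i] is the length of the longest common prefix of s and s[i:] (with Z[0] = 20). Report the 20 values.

[20, 7, 6, 5, 4, 3, 2, 1, 0, 0, 0, 0, 1, 0, 6, 5, 4, 3, 2, 1]

Z[0]=20
i=1: i≥r, start 0; Z[1]=7 extend→box=[1,8)
i=2: min(r-i=6, Z[1]=7)=6; Z[2]=6
i=3: min(r-i=5, Z[2]=6)=5; Z[3]=5
i=4: min(r-i=4, Z[3]=5)=4; Z[4]=4
i=5: min(r-i=3, Z[4]=4)=3; Z[5]=3
i=6: min(r-i=2, Z[5]=3)=2; Z[6]=2
i=7: min(r-i=1, Z[6]=2)=1; Z[7]=1
i=8: i≥r, start 0; Z[8]=0
i=9: i≥r, start 0; Z[9]=0
i=10: i≥r, start 0; Z[10]=0
i=11: i≥r, start 0; Z[11]=0
i=12: i≥r, start 0; Z[12]=1 extend→box=[12,13)
i=13: i≥r, start 0; Z[13]=0
i=14: i≥r, start 0; Z[14]=6 extend→box=[14,20)
i=15: min(r-i=5, Z[1]=7)=5; Z[15]=5
i=16: min(r-i=4, Z[2]=6)=4; Z[16]=4
i=17: min(r-i=3, Z[3]=5)=3; Z[17]=3
i=18: min(r-i=2, Z[4]=4)=2; Z[18]=2
i=19: min(r-i=1, Z[5]=3)=1; Z[19]=1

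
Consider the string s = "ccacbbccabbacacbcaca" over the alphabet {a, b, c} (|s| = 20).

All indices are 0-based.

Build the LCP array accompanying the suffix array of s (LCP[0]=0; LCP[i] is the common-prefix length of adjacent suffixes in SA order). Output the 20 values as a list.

rank | idx | suffix
   0 |  19 | a
   1 |   8 | abbacacbcaca
   2 |  17 | aca
   3 |  11 | acacbcaca
   4 |   2 | acbbccabbacacbcaca
   5 |  13 | acbcaca
   6 |  10 | bacacbcaca
   7 |   9 | bbacacbcaca
   8 |   4 | bbccabbacacbcaca
   9 |  15 | bcaca
  10 |   5 | bccabbacacbcaca
  11 |  18 | ca
  12 |   7 | cabbacacbcaca
  13 |  16 | caca
  14 |   1 | cacbbccabbacacbcaca
  15 |  12 | cacbcaca
  16 |   3 | cbbccabbacacbcaca
  17 |  14 | cbcaca
  18 |   6 | ccabbacacbcaca
  19 |   0 | ccacbbccabbacacbcaca

SA = [19, 8, 17, 11, 2, 13, 10, 9, 4, 15, 5, 18, 7, 16, 1, 12, 3, 14, 6, 0]
rank  pair      lcp
   1  s[19:],s[8:]  1  'a'
   2  s[8:],s[17:]  1  'a'
   3  s[17:],s[11:]  3  'aca'
   4  s[11:],s[2:]  2  'ac'
   5  s[2:],s[13:]  3  'acb'
   6  s[13:],s[10:]  0  ''
   7  s[10:],s[9:]  1  'b'
   8  s[9:],s[4:]  2  'bb'
   9  s[4:],s[15:]  1  'b'
  10  s[15:],s[5:]  2  'bc'
  11  s[5:],s[18:]  0  ''
  12  s[18:],s[7:]  2  'ca'
  13  s[7:],s[16:]  2  'ca'
  14  s[16:],s[1:]  3  'cac'
  15  s[1:],s[12:]  4  'cacb'
  16  s[12:],s[3:]  1  'c'
  17  s[3:],s[14:]  2  'cb'
  18  s[14:],s[6:]  1  'c'
  19  s[6:],s[0:]  3  'cca'

[0, 1, 1, 3, 2, 3, 0, 1, 2, 1, 2, 0, 2, 2, 3, 4, 1, 2, 1, 3]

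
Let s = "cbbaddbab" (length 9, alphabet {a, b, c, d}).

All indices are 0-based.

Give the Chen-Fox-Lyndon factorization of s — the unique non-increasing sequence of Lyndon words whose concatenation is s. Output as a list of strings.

["c", "b", "b", "addb", "ab"]

emit factor 1: 'c' (i=0, period=1)
emit factor 2: 'b' (i=1, period=1)
emit factor 3: 'b' (i=2, period=1)
emit factor 4: 'addb' (i=3, period=4)
emit factor 5: 'ab' (i=7, period=2)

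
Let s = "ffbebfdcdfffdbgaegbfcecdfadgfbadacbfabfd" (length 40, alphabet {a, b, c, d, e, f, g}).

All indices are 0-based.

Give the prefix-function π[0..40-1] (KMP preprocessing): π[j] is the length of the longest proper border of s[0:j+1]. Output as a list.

[0, 1, 0, 0, 0, 1, 0, 0, 0, 1, 2, 2, 0, 0, 0, 0, 0, 0, 0, 1, 0, 0, 0, 0, 1, 0, 0, 0, 1, 0, 0, 0, 0, 0, 0, 1, 0, 0, 1, 0]

π[0] = 0
j=1 s[j]='f': π[1]=1 (border 'f')
j=2 s[j]='b': k: 1→0; π[2]=0 (border '')
j=3 s[j]='e': π[3]=0 (border '')
j=4 s[j]='b': π[4]=0 (border '')
j=5 s[j]='f': π[5]=1 (border 'f')
j=6 s[j]='d': k: 1→0; π[6]=0 (border '')
j=7 s[j]='c': π[7]=0 (border '')
j=8 s[j]='d': π[8]=0 (border '')
j=9 s[j]='f': π[9]=1 (border 'f')
j=10 s[j]='f': π[10]=2 (border 'ff')
j=11 s[j]='f': k: 2→1; π[11]=2 (border 'ff')
j=12 s[j]='d': k: 2→1→0; π[12]=0 (border '')
j=13 s[j]='b': π[13]=0 (border '')
j=14 s[j]='g': π[14]=0 (border '')
j=15 s[j]='a': π[15]=0 (border '')
j=16 s[j]='e': π[16]=0 (border '')
j=17 s[j]='g': π[17]=0 (border '')
j=18 s[j]='b': π[18]=0 (border '')
j=19 s[j]='f': π[19]=1 (border 'f')
j=20 s[j]='c': k: 1→0; π[20]=0 (border '')
j=21 s[j]='e': π[21]=0 (border '')
j=22 s[j]='c': π[22]=0 (border '')
j=23 s[j]='d': π[23]=0 (border '')
j=24 s[j]='f': π[24]=1 (border 'f')
j=25 s[j]='a': k: 1→0; π[25]=0 (border '')
j=26 s[j]='d': π[26]=0 (border '')
j=27 s[j]='g': π[27]=0 (border '')
j=28 s[j]='f': π[28]=1 (border 'f')
j=29 s[j]='b': k: 1→0; π[29]=0 (border '')
j=30 s[j]='a': π[30]=0 (border '')
j=31 s[j]='d': π[31]=0 (border '')
j=32 s[j]='a': π[32]=0 (border '')
j=33 s[j]='c': π[33]=0 (border '')
j=34 s[j]='b': π[34]=0 (border '')
j=35 s[j]='f': π[35]=1 (border 'f')
j=36 s[j]='a': k: 1→0; π[36]=0 (border '')
j=37 s[j]='b': π[37]=0 (border '')
j=38 s[j]='f': π[38]=1 (border 'f')
j=39 s[j]='d': k: 1→0; π[39]=0 (border '')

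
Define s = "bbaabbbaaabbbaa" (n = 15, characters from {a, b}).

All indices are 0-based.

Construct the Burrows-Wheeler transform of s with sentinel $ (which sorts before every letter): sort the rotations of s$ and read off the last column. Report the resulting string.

aabbabaabbbbb$aa

rank  rotation          last
    0  $bbaabbbaaabbbaa  a
    1  a$bbaabbbaaabbba  a
    2  aa$bbaabbbaaabbb  b
    3  aaabbbaa$bbaabbb  b
    4  aabbbaa$bbaabbba  a
    5  aabbbaaabbbaa$bb  b
    6  abbbaa$bbaabbbaa  a
    7  abbbaaabbbaa$bba  a
    8  baa$bbaabbbaaabb  b
    9  baaabbbaa$bbaabb  b
   10  baabbbaaabbbaa$b  b
   11  bbaa$bbaabbbaaab  b
   12  bbaaabbbaa$bbaab  b
   13  bbaabbbaaabbbaa$  $
   14  bbbaa$bbaabbbaaa  a
   15  bbbaaabbbaa$bbaa  a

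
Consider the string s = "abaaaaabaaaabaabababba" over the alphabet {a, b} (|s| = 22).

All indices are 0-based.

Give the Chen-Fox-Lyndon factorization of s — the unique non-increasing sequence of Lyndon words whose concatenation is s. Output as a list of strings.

emit factor 1: 'ab' (i=0, period=2)
emit factor 2: 'aaaaabaaaabaabababb' (i=2, period=19)
emit factor 3: 'a' (i=21, period=1)

["ab", "aaaaabaaaabaabababb", "a"]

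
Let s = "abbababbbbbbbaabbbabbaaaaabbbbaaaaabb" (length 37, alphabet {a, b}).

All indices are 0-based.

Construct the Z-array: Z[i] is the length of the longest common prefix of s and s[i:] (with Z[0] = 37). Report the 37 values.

[37, 0, 0, 2, 0, 3, 0, 0, 0, 0, 0, 0, 0, 1, 3, 0, 0, 0, 4, 0, 0, 1, 1, 1, 1, 3, 0, 0, 0, 0, 1, 1, 1, 1, 3, 0, 0]

Z[0]=37
i=1: fresh scan; Z[1]=0
i=2: fresh scan; Z[2]=0
i=3: fresh scan; Z[3]=2 grow→box=[3,5)
i=4: min(r-i=1, Z[1]=0)=0; Z[4]=0
i=5: fresh scan; Z[5]=3 grow→box=[5,8)
i=6: min(r-i=2, Z[1]=0)=0; Z[6]=0
i=7: min(r-i=1, Z[2]=0)=0; Z[7]=0
i=8: fresh scan; Z[8]=0
i=9: fresh scan; Z[9]=0
i=10: fresh scan; Z[10]=0
i=11: fresh scan; Z[11]=0
i=12: fresh scan; Z[12]=0
i=13: fresh scan; Z[13]=1 grow→box=[13,14)
i=14: fresh scan; Z[14]=3 grow→box=[14,17)
i=15: min(r-i=2, Z[1]=0)=0; Z[15]=0
i=16: min(r-i=1, Z[2]=0)=0; Z[16]=0
i=17: fresh scan; Z[17]=0
i=18: fresh scan; Z[18]=4 grow→box=[18,22)
i=19: min(r-i=3, Z[1]=0)=0; Z[19]=0
i=20: min(r-i=2, Z[2]=0)=0; Z[20]=0
i=21: min(r-i=1, Z[3]=2)=1; Z[21]=1
i=22: fresh scan; Z[22]=1 grow→box=[22,23)
i=23: fresh scan; Z[23]=1 grow→box=[23,24)
i=24: fresh scan; Z[24]=1 grow→box=[24,25)
i=25: fresh scan; Z[25]=3 grow→box=[25,28)
i=26: min(r-i=2, Z[1]=0)=0; Z[26]=0
i=27: min(r-i=1, Z[2]=0)=0; Z[27]=0
i=28: fresh scan; Z[28]=0
i=29: fresh scan; Z[29]=0
i=30: fresh scan; Z[30]=1 grow→box=[30,31)
i=31: fresh scan; Z[31]=1 grow→box=[31,32)
i=32: fresh scan; Z[32]=1 grow→box=[32,33)
i=33: fresh scan; Z[33]=1 grow→box=[33,34)
i=34: fresh scan; Z[34]=3 grow→box=[34,37)
i=35: min(r-i=2, Z[1]=0)=0; Z[35]=0
i=36: min(r-i=1, Z[2]=0)=0; Z[36]=0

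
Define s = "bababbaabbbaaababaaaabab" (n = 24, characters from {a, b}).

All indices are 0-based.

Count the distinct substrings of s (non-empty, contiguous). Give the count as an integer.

235

rank→(start, suffix):
  0 → (17, 'aaaabab')
  1 → (18, 'aaabab')
  2 → (11, 'aaababaaaabab')
  3 → (19, 'aabab')
  4 → (12, 'aababaaaabab')
  5 → (6, 'aabbbaaababaaaabab')
  6 → (22, 'ab')
  7 → (15, 'abaaaabab')
  8 → (20, 'abab')
  9 → (13, 'ababaaaabab')
  10 → (1, 'ababbaabbbaaababaaaabab')
  11 → (3, 'abbaabbbaaababaaaabab')
  12 → (7, 'abbbaaababaaaabab')
  13 → (23, 'b')
  14 → (16, 'baaaabab')
  15 → (10, 'baaababaaaabab')
  16 → (5, 'baabbbaaababaaaabab')
  17 → (21, 'bab')
  18 → (14, 'babaaaabab')
  19 → (0, 'bababbaabbbaaababaaaabab')
  20 → (2, 'babbaabbbaaababaaaabab')
  21 → (9, 'bbaaababaaaabab')
  22 → (4, 'bbaabbbaaababaaaabab')
  23 → (8, 'bbbaaababaaaabab')

SA = [17, 18, 11, 19, 12, 6, 22, 15, 20, 13, 1, 3, 7, 23, 16, 10, 5, 21, 14, 0, 2, 9, 4, 8]
rank  pair      lcp
   1  s[17:],s[18:]  3  'aaa'
   2  s[18:],s[11:]  6  'aaabab'
   3  s[11:],s[19:]  2  'aa'
   4  s[19:],s[12:]  5  'aabab'
   5  s[12:],s[6:]  3  'aab'
   6  s[6:],s[22:]  1  'a'
   7  s[22:],s[15:]  2  'ab'
   8  s[15:],s[20:]  3  'aba'
   9  s[20:],s[13:]  4  'abab'
  10  s[13:],s[1:]  4  'abab'
  11  s[1:],s[3:]  2  'ab'
  12  s[3:],s[7:]  3  'abb'
  13  s[7:],s[23:]  0  ''
  14  s[23:],s[16:]  1  'b'
  15  s[16:],s[10:]  4  'baaa'
  16  s[10:],s[5:]  3  'baa'
  17  s[5:],s[21:]  2  'ba'
  18  s[21:],s[14:]  3  'bab'
  19  s[14:],s[0:]  4  'baba'
  20  s[0:],s[2:]  3  'bab'
  21  s[2:],s[9:]  1  'b'
  22  s[9:],s[4:]  4  'bbaa'
  23  s[4:],s[8:]  2  'bb'

n(n+1)/2 = 24·25/2 = 300
Σ LCP = 0 + 3 + 6 + 2 + 5 + 3 + 1 + 2 + 3 + 4 + 4 + 2 + 3 + 0 + 1 + 4 + 3 + 2 + 3 + 4 + 3 + 1 + 4 + 2 = 65
distinct = 300 − 65 = 235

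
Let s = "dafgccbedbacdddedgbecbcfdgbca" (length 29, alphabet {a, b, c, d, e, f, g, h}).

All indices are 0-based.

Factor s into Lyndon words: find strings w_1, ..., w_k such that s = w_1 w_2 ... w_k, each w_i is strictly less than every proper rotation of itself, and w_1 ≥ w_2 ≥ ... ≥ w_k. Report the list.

emit factor 1: 'd' (i=0, period=1)
emit factor 2: 'afgccbedb' (i=1, period=9)
emit factor 3: 'acdddedgbecbcfdgbc' (i=10, period=18)
emit factor 4: 'a' (i=28, period=1)

["d", "afgccbedb", "acdddedgbecbcfdgbc", "a"]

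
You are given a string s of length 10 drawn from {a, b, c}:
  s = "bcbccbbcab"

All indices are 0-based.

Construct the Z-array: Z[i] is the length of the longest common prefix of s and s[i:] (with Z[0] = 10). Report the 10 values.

Z[0]=10
i=1: i≥r, start 0; Z[1]=0
i=2: i≥r, start 0; Z[2]=2 extend→box=[2,4)
i=3: min(r-i=1, Z[1]=0)=0; Z[3]=0
i=4: i≥r, start 0; Z[4]=0
i=5: i≥r, start 0; Z[5]=1 extend→box=[5,6)
i=6: i≥r, start 0; Z[6]=2 extend→box=[6,8)
i=7: min(r-i=1, Z[1]=0)=0; Z[7]=0
i=8: i≥r, start 0; Z[8]=0
i=9: i≥r, start 0; Z[9]=1 extend→box=[9,10)

[10, 0, 2, 0, 0, 1, 2, 0, 0, 1]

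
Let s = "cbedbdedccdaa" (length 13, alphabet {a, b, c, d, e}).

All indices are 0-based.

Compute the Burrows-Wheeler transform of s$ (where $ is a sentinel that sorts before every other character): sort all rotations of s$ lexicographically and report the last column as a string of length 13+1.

aaddc$dcceebbd

rank  rotation        last
    0  $cbedbdedccdaa  a
    1  a$cbedbdedccda  a
    2  aa$cbedbdedccd  d
    3  bdedccdaa$cbed  d
    4  bedbdedccdaa$c  c
    5  cbedbdedccdaa$  $
    6  ccdaa$cbedbded  d
    7  cdaa$cbedbdedc  c
    8  daa$cbedbdedcc  c
    9  dbdedccdaa$cbe  e
   10  dccdaa$cbedbde  e
   11  dedccdaa$cbedb  b
   12  edbdedccdaa$cb  b
   13  edccdaa$cbedbd  d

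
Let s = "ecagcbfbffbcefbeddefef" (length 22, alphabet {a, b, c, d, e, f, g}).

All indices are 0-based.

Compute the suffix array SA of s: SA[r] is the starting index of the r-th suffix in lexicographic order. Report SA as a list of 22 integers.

sorted suffixes:
  #0 SA[0]=2  'agcbfbffbcefbeddefef'
  #1 SA[1]=10  'bcefbeddefef'
  #2 SA[2]=14  'beddefef'
  #3 SA[3]=5  'bfbffbcefbeddefef'
  #4 SA[4]=7  'bffbcefbeddefef'
  #5 SA[5]=1  'cagcbfbffbcefbeddefef'
  #6 SA[6]=4  'cbfbffbcefbeddefef'
  #7 SA[7]=11  'cefbeddefef'
  #8 SA[8]=16  'ddefef'
  #9 SA[9]=17  'defef'
  #10 SA[10]=0  'ecagcbfbffbcefbeddefef'
  #11 SA[11]=15  'eddefef'
  #12 SA[12]=20  'ef'
  #13 SA[13]=12  'efbeddefef'
  #14 SA[14]=18  'efef'
  #15 SA[15]=21  'f'
  #16 SA[16]=9  'fbcefbeddefef'
  #17 SA[17]=13  'fbeddefef'
  #18 SA[18]=6  'fbffbcefbeddefef'
  #19 SA[19]=19  'fef'
  #20 SA[20]=8  'ffbcefbeddefef'
  #21 SA[21]=3  'gcbfbffbcefbeddefef'

[2, 10, 14, 5, 7, 1, 4, 11, 16, 17, 0, 15, 20, 12, 18, 21, 9, 13, 6, 19, 8, 3]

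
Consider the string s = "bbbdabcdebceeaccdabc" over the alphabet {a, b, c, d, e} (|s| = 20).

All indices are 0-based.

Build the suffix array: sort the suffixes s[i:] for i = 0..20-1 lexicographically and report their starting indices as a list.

rank | idx | suffix
   0 |  17 | abc
   1 |   4 | abcdebceeaccdabc
   2 |  13 | accdabc
   3 |   0 | bbbdabcdebceeaccdabc
   4 |   1 | bbdabcdebceeaccdabc
   5 |  18 | bc
   6 |   5 | bcdebceeaccdabc
   7 |   9 | bceeaccdabc
   8 |   2 | bdabcdebceeaccdabc
   9 |  19 | c
  10 |  14 | ccdabc
  11 |  15 | cdabc
  12 |   6 | cdebceeaccdabc
  13 |  10 | ceeaccdabc
  14 |  16 | dabc
  15 |   3 | dabcdebceeaccdabc
  16 |   7 | debceeaccdabc
  17 |  12 | eaccdabc
  18 |   8 | ebceeaccdabc
  19 |  11 | eeaccdabc

[17, 4, 13, 0, 1, 18, 5, 9, 2, 19, 14, 15, 6, 10, 16, 3, 7, 12, 8, 11]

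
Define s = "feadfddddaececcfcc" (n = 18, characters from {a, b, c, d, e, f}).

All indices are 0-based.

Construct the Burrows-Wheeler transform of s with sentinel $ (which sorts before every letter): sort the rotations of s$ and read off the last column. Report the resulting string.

cedcfeecdddfafcacd$

rank  rotation             last
    0  $feadfddddaececcfcc  c
    1  adfddddaececcfcc$fe  e
    2  aececcfcc$feadfdddd  d
    3  c$feadfddddaececcfc  c
    4  cc$feadfddddaececcf  f
    5  ccfcc$feadfddddaece  e
    6  ceccfcc$feadfddddae  e
    7  cfcc$feadfddddaecec  c
    8  daececcfcc$feadfddd  d
    9  ddaececcfcc$feadfdd  d
   10  dddaececcfcc$feadfd  d
   11  ddddaececcfcc$feadf  f
   12  dfddddaececcfcc$fea  a
   13  eadfddddaececcfcc$f  f
   14  eccfcc$feadfddddaec  c
   15  ececcfcc$feadfdddda  a
   16  fcc$feadfddddaececc  c
   17  fddddaececcfcc$fead  d
   18  feadfddddaececcfcc$  $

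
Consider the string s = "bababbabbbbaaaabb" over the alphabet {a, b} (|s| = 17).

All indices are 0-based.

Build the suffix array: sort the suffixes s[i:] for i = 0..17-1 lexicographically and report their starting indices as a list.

[11, 12, 13, 1, 14, 3, 6, 16, 10, 0, 2, 5, 15, 9, 4, 8, 7]

sorted suffixes:
  #0 SA[0]=11  'aaaabb'
  #1 SA[1]=12  'aaabb'
  #2 SA[2]=13  'aabb'
  #3 SA[3]=1  'ababbabbbbaaaabb'
  #4 SA[4]=14  'abb'
  #5 SA[5]=3  'abbabbbbaaaabb'
  #6 SA[6]=6  'abbbbaaaabb'
  #7 SA[7]=16  'b'
  #8 SA[8]=10  'baaaabb'
  #9 SA[9]=0  'bababbabbbbaaaabb'
  #10 SA[10]=2  'babbabbbbaaaabb'
  #11 SA[11]=5  'babbbbaaaabb'
  #12 SA[12]=15  'bb'
  #13 SA[13]=9  'bbaaaabb'
  #14 SA[14]=4  'bbabbbbaaaabb'
  #15 SA[15]=8  'bbbaaaabb'
  #16 SA[16]=7  'bbbbaaaabb'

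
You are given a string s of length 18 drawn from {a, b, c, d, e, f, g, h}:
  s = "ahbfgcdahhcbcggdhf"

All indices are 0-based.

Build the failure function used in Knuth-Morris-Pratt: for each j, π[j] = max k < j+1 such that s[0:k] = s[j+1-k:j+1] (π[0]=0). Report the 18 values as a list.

π[0] = 0
j=1 s[j]='h': π[1]=0 (border '')
j=2 s[j]='b': π[2]=0 (border '')
j=3 s[j]='f': π[3]=0 (border '')
j=4 s[j]='g': π[4]=0 (border '')
j=5 s[j]='c': π[5]=0 (border '')
j=6 s[j]='d': π[6]=0 (border '')
j=7 s[j]='a': π[7]=1 (border 'a')
j=8 s[j]='h': π[8]=2 (border 'ah')
j=9 s[j]='h': k: 2→0; π[9]=0 (border '')
j=10 s[j]='c': π[10]=0 (border '')
j=11 s[j]='b': π[11]=0 (border '')
j=12 s[j]='c': π[12]=0 (border '')
j=13 s[j]='g': π[13]=0 (border '')
j=14 s[j]='g': π[14]=0 (border '')
j=15 s[j]='d': π[15]=0 (border '')
j=16 s[j]='h': π[16]=0 (border '')
j=17 s[j]='f': π[17]=0 (border '')

[0, 0, 0, 0, 0, 0, 0, 1, 2, 0, 0, 0, 0, 0, 0, 0, 0, 0]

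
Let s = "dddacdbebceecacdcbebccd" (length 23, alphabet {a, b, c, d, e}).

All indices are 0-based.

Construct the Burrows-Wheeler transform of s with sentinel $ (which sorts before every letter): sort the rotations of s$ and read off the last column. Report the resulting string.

rank  rotation                  last
    0  $dddacdbebceecacdcbebccd  d
    1  acdbebceecacdcbebccd$ddd  d
    2  acdcbebccd$dddacdbebceec  c
    3  bccd$dddacdbebceecacdcbe  e
    4  bceecacdcbebccd$dddacdbe  e
    5  bebccd$dddacdbebceecacdc  c
    6  bebceecacdcbebccd$dddacd  d
    7  cacdcbebccd$dddacdbebcee  e
    8  cbebccd$dddacdbebceecacd  d
    9  ccd$dddacdbebceecacdcbeb  b
   10  cd$dddacdbebceecacdcbebc  c
   11  cdbebceecacdcbebccd$ddda  a
   12  cdcbebccd$dddacdbebceeca  a
   13  ceecacdcbebccd$dddacdbeb  b
   14  d$dddacdbebceecacdcbebcc  c
   15  dacdbebceecacdcbebccd$dd  d
   16  dbebceecacdcbebccd$dddac  c
   17  dcbebccd$dddacdbebceecac  c
   18  ddacdbebceecacdcbebccd$d  d
   19  dddacdbebceecacdcbebccd$  $
   20  ebccd$dddacdbebceecacdcb  b
   21  ebceecacdcbebccd$dddacdb  b
   22  ecacdcbebccd$dddacdbebce  e
   23  eecacdcbebccd$dddacdbebc  c

ddceecdedbcaabcdccd$bbec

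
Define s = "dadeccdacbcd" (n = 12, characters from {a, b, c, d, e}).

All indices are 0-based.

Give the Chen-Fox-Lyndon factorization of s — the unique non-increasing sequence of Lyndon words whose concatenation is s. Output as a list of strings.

["d", "adeccd", "acbcd"]

emit factor 1: 'd' (i=0, period=1)
emit factor 2: 'adeccd' (i=1, period=6)
emit factor 3: 'acbcd' (i=7, period=5)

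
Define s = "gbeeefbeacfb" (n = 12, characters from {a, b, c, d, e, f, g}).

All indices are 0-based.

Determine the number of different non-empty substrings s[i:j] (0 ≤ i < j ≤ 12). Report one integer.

rank→(start, suffix):
  0 → (8, 'acfb')
  1 → (11, 'b')
  2 → (6, 'beacfb')
  3 → (1, 'beeefbeacfb')
  4 → (9, 'cfb')
  5 → (7, 'eacfb')
  6 → (2, 'eeefbeacfb')
  7 → (3, 'eefbeacfb')
  8 → (4, 'efbeacfb')
  9 → (10, 'fb')
  10 → (5, 'fbeacfb')
  11 → (0, 'gbeeefbeacfb')

SA = [8, 11, 6, 1, 9, 7, 2, 3, 4, 10, 5, 0]
[i] adj suffixes → lcp
  [1] 8/11 → 0 ('')
  [2] 11/6 → 1 ('b')
  [3] 6/1 → 2 ('be')
  [4] 1/9 → 0 ('')
  [5] 9/7 → 0 ('')
  [6] 7/2 → 1 ('e')
  [7] 2/3 → 2 ('ee')
  [8] 3/4 → 1 ('e')
  [9] 4/10 → 0 ('')
  [10] 10/5 → 2 ('fb')
  [11] 5/0 → 0 ('')

n(n+1)/2 = 12·13/2 = 78
Σ LCP = 0 + 0 + 1 + 2 + 0 + 0 + 1 + 2 + 1 + 0 + 2 + 0 = 9
distinct = 78 − 9 = 69

69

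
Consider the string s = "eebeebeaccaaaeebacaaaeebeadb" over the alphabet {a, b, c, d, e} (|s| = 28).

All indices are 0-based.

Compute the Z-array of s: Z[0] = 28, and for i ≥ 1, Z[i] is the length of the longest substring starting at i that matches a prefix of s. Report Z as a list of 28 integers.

[28, 1, 0, 4, 1, 0, 1, 0, 0, 0, 0, 0, 0, 3, 1, 0, 0, 0, 0, 0, 0, 4, 1, 0, 1, 0, 0, 0]

Z[0]=28
i=1: i≥r, start 0; Z[1]=1 extend→box=[1,2)
i=2: i≥r, start 0; Z[2]=0
i=3: i≥r, start 0; Z[3]=4 extend→box=[3,7)
i=4: min(r-i=3, Z[1]=1)=1; Z[4]=1
i=5: min(r-i=2, Z[2]=0)=0; Z[5]=0
i=6: min(r-i=1, Z[3]=4)=1; Z[6]=1
i=7: i≥r, start 0; Z[7]=0
i=8: i≥r, start 0; Z[8]=0
i=9: i≥r, start 0; Z[9]=0
i=10: i≥r, start 0; Z[10]=0
i=11: i≥r, start 0; Z[11]=0
i=12: i≥r, start 0; Z[12]=0
i=13: i≥r, start 0; Z[13]=3 extend→box=[13,16)
i=14: min(r-i=2, Z[1]=1)=1; Z[14]=1
i=15: min(r-i=1, Z[2]=0)=0; Z[15]=0
i=16: i≥r, start 0; Z[16]=0
i=17: i≥r, start 0; Z[17]=0
i=18: i≥r, start 0; Z[18]=0
i=19: i≥r, start 0; Z[19]=0
i=20: i≥r, start 0; Z[20]=0
i=21: i≥r, start 0; Z[21]=4 extend→box=[21,25)
i=22: min(r-i=3, Z[1]=1)=1; Z[22]=1
i=23: min(r-i=2, Z[2]=0)=0; Z[23]=0
i=24: min(r-i=1, Z[3]=4)=1; Z[24]=1
i=25: i≥r, start 0; Z[25]=0
i=26: i≥r, start 0; Z[26]=0
i=27: i≥r, start 0; Z[27]=0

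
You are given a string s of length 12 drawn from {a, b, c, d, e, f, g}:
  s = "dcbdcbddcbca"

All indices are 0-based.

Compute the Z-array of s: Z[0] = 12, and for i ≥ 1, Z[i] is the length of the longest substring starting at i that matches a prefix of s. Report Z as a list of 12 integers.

Z[0]=12
i=1: fresh scan; Z[1]=0
i=2: fresh scan; Z[2]=0
i=3: fresh scan; Z[3]=4 scan→box=[3,7)
i=4: min(r-i=3, Z[1]=0)=0; Z[4]=0
i=5: min(r-i=2, Z[2]=0)=0; Z[5]=0
i=6: min(r-i=1, Z[3]=4)=1; Z[6]=1
i=7: fresh scan; Z[7]=3 scan→box=[7,10)
i=8: min(r-i=2, Z[1]=0)=0; Z[8]=0
i=9: min(r-i=1, Z[2]=0)=0; Z[9]=0
i=10: fresh scan; Z[10]=0
i=11: fresh scan; Z[11]=0

[12, 0, 0, 4, 0, 0, 1, 3, 0, 0, 0, 0]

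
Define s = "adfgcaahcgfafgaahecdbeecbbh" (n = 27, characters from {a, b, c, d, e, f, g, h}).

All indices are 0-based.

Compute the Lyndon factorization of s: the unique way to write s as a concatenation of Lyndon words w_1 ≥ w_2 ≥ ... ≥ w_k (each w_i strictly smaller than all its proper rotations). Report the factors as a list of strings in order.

["adfgc", "aahcgfafgaahecdbeecbbh"]

emit factor 1: 'adfgc' (i=0, period=5)
emit factor 2: 'aahcgfafgaahecdbeecbbh' (i=5, period=22)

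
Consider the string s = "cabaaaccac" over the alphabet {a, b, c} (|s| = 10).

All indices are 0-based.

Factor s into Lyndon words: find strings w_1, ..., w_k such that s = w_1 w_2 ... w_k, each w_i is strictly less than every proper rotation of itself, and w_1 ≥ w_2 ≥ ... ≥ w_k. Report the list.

["c", "ab", "aaaccac"]

emit factor 1: 'c' (i=0, period=1)
emit factor 2: 'ab' (i=1, period=2)
emit factor 3: 'aaaccac' (i=3, period=7)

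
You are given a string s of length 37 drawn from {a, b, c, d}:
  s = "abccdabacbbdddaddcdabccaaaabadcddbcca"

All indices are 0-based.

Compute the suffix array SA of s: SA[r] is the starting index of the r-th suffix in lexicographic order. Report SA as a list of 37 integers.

rank | idx | suffix
   0 |  36 | a
   1 |  23 | aaaabadcddbcca
   2 |  24 | aaabadcddbcca
   3 |  25 | aabadcddbcca
   4 |   5 | abacbbdddaddcdabccaaaabadcddbcca
   5 |  26 | abadcddbcca
   6 |  19 | abccaaaabadcddbcca
   7 |   0 | abccdabacbbdddaddcdabccaaaabadcddbcca
   8 |   7 | acbbdddaddcdabccaaaabadcddbcca
   9 |  28 | adcddbcca
  10 |  14 | addcdabccaaaabadcddbcca
  11 |   6 | bacbbdddaddcdabccaaaabadcddbcca
  12 |  27 | badcddbcca
  13 |   9 | bbdddaddcdabccaaaabadcddbcca
  14 |  33 | bcca
  15 |  20 | bccaaaabadcddbcca
  16 |   1 | bccdabacbbdddaddcdabccaaaabadcddbcca
  17 |  10 | bdddaddcdabccaaaabadcddbcca
  18 |  35 | ca
  19 |  22 | caaaabadcddbcca
  20 |   8 | cbbdddaddcdabccaaaabadcddbcca
  21 |  34 | cca
  22 |  21 | ccaaaabadcddbcca
  23 |   2 | ccdabacbbdddaddcdabccaaaabadcddbcca
  24 |   3 | cdabacbbdddaddcdabccaaaabadcddbcca
  25 |  17 | cdabccaaaabadcddbcca
  26 |  30 | cddbcca
  27 |   4 | dabacbbdddaddcdabccaaaabadcddbcca
  28 |  18 | dabccaaaabadcddbcca
  29 |  13 | daddcdabccaaaabadcddbcca
  30 |  32 | dbcca
  31 |  16 | dcdabccaaaabadcddbcca
  32 |  29 | dcddbcca
  33 |  12 | ddaddcdabccaaaabadcddbcca
  34 |  31 | ddbcca
  35 |  15 | ddcdabccaaaabadcddbcca
  36 |  11 | dddaddcdabccaaaabadcddbcca

[36, 23, 24, 25, 5, 26, 19, 0, 7, 28, 14, 6, 27, 9, 33, 20, 1, 10, 35, 22, 8, 34, 21, 2, 3, 17, 30, 4, 18, 13, 32, 16, 29, 12, 31, 15, 11]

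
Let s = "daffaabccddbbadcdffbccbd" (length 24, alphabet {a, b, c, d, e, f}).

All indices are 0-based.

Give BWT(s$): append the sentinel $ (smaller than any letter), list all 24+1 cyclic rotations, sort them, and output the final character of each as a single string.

rank  rotation                   last
    0  $daffaabccddbbadcdffbccbd  d
    1  aabccddbbadcdffbccbd$daff  f
    2  abccddbbadcdffbccbd$daffa  a
    3  adcdffbccbd$daffaabccddbb  b
    4  affaabccddbbadcdffbccbd$d  d
    5  badcdffbccbd$daffaabccddb  b
    6  bbadcdffbccbd$daffaabccdd  d
    7  bccbd$daffaabccddbbadcdff  f
    8  bccddbbadcdffbccbd$daffaa  a
    9  bd$daffaabccddbbadcdffbcc  c
   10  cbd$daffaabccddbbadcdffbc  c
   11  ccbd$daffaabccddbbadcdffb  b
   12  ccddbbadcdffbccbd$daffaab  b
   13  cddbbadcdffbccbd$daffaabc  c
   14  cdffbccbd$daffaabccddbbad  d
   15  d$daffaabccddbbadcdffbccb  b
   16  daffaabccddbbadcdffbccbd$  $
   17  dbbadcdffbccbd$daffaabccd  d
   18  dcdffbccbd$daffaabccddbba  a
   19  ddbbadcdffbccbd$daffaabcc  c
   20  dffbccbd$daffaabccddbbadc  c
   21  faabccddbbadcdffbccbd$daf  f
   22  fbccbd$daffaabccddbbadcdf  f
   23  ffaabccddbbadcdffbccbd$da  a
   24  ffbccbd$daffaabccddbbadcd  d

dfabdbdfaccbbcdb$daccffad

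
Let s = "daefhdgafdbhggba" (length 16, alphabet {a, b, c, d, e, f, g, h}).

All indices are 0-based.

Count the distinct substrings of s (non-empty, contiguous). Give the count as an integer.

rank→(start, suffix):
  0 → (15, 'a')
  1 → (1, 'aefhdgafdbhggba')
  2 → (7, 'afdbhggba')
  3 → (14, 'ba')
  4 → (10, 'bhggba')
  5 → (0, 'daefhdgafdbhggba')
  6 → (9, 'dbhggba')
  7 → (5, 'dgafdbhggba')
  8 → (2, 'efhdgafdbhggba')
  9 → (8, 'fdbhggba')
  10 → (3, 'fhdgafdbhggba')
  11 → (6, 'gafdbhggba')
  12 → (13, 'gba')
  13 → (12, 'ggba')
  14 → (4, 'hdgafdbhggba')
  15 → (11, 'hggba')

SA = [15, 1, 7, 14, 10, 0, 9, 5, 2, 8, 3, 6, 13, 12, 4, 11]
rank  pair      lcp
   1  s[15:],s[1:]  1  'a'
   2  s[1:],s[7:]  1  'a'
   3  s[7:],s[14:]  0  ''
   4  s[14:],s[10:]  1  'b'
   5  s[10:],s[0:]  0  ''
   6  s[0:],s[9:]  1  'd'
   7  s[9:],s[5:]  1  'd'
   8  s[5:],s[2:]  0  ''
   9  s[2:],s[8:]  0  ''
  10  s[8:],s[3:]  1  'f'
  11  s[3:],s[6:]  0  ''
  12  s[6:],s[13:]  1  'g'
  13  s[13:],s[12:]  1  'g'
  14  s[12:],s[4:]  0  ''
  15  s[4:],s[11:]  1  'h'

n(n+1)/2 = 16·17/2 = 136
Σ LCP = 0 + 1 + 1 + 0 + 1 + 0 + 1 + 1 + 0 + 0 + 1 + 0 + 1 + 1 + 0 + 1 = 9
distinct = 136 − 9 = 127

127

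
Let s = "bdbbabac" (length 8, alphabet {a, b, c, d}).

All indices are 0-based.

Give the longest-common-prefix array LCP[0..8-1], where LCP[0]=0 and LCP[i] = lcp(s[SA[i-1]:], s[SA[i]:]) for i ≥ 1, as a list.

rank | idx | suffix
   0 |   4 | abac
   1 |   6 | ac
   2 |   3 | babac
   3 |   5 | bac
   4 |   2 | bbabac
   5 |   0 | bdbbabac
   6 |   7 | c
   7 |   1 | dbbabac

SA = [4, 6, 3, 5, 2, 0, 7, 1]
rank  pair      lcp
   1  s[4:],s[6:]  1  'a'
   2  s[6:],s[3:]  0  ''
   3  s[3:],s[5:]  2  'ba'
   4  s[5:],s[2:]  1  'b'
   5  s[2:],s[0:]  1  'b'
   6  s[0:],s[7:]  0  ''
   7  s[7:],s[1:]  0  ''

[0, 1, 0, 2, 1, 1, 0, 0]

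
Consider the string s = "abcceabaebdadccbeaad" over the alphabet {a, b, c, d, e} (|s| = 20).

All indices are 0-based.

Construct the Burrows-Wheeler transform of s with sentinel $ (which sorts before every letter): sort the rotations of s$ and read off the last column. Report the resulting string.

rank  rotation               last
    0  $abcceabaebdadccbeaad  d
    1  aad$abcceabaebdadccbe  e
    2  abaebdadccbeaad$abcce  e
    3  abcceabaebdadccbeaad$  $
    4  ad$abcceabaebdadccbea  a
    5  adccbeaad$abcceabaebd  d
    6  aebdadccbeaad$abcceab  b
    7  baebdadccbeaad$abccea  a
    8  bcceabaebdadccbeaad$a  a
    9  bdadccbeaad$abcceabae  e
   10  beaad$abcceabaebdadcc  c
   11  cbeaad$abcceabaebdadc  c
   12  ccbeaad$abcceabaebdad  d
   13  cceabaebdadccbeaad$ab  b
   14  ceabaebdadccbeaad$abc  c
   15  d$abcceabaebdadccbeaa  a
   16  dadccbeaad$abcceabaeb  b
   17  dccbeaad$abcceabaebda  a
   18  eaad$abcceabaebdadccb  b
   19  eabaebdadccbeaad$abcc  c
   20  ebdadccbeaad$abcceaba  a

dee$adbaaeccdbcababca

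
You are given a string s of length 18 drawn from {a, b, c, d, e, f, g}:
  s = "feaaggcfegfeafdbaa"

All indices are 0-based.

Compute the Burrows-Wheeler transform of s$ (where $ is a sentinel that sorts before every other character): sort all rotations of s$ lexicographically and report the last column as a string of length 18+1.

rank  rotation             last
    0  $feaaggcfegfeafdbaa  a
    1  a$feaaggcfegfeafdba  a
    2  aa$feaaggcfegfeafdb  b
    3  aaggcfegfeafdbaa$fe  e
    4  afdbaa$feaaggcfegfe  e
    5  aggcfegfeafdbaa$fea  a
    6  baa$feaaggcfegfeafd  d
    7  cfegfeafdbaa$feaagg  g
    8  dbaa$feaaggcfegfeaf  f
    9  eaaggcfegfeafdbaa$f  f
   10  eafdbaa$feaaggcfegf  f
   11  egfeafdbaa$feaaggcf  f
   12  fdbaa$feaaggcfegfea  a
   13  feaaggcfegfeafdbaa$  $
   14  feafdbaa$feaaggcfeg  g
   15  fegfeafdbaa$feaaggc  c
   16  gcfegfeafdbaa$feaag  g
   17  gfeafdbaa$feaaggcfe  e
   18  ggcfegfeafdbaa$feaa  a

aabeeadgffffa$gcgea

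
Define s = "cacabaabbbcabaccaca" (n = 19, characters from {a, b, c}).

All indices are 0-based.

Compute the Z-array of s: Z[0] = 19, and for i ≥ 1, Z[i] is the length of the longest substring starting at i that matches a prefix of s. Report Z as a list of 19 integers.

[19, 0, 2, 0, 0, 0, 0, 0, 0, 0, 2, 0, 0, 0, 1, 4, 0, 2, 0]

Z[0]=19
i=1: outside box; Z[1]=0
i=2: outside box; Z[2]=2 grow→box=[2,4)
i=3: min(r-i=1, Z[1]=0)=0; Z[3]=0
i=4: outside box; Z[4]=0
i=5: outside box; Z[5]=0
i=6: outside box; Z[6]=0
i=7: outside box; Z[7]=0
i=8: outside box; Z[8]=0
i=9: outside box; Z[9]=0
i=10: outside box; Z[10]=2 grow→box=[10,12)
i=11: min(r-i=1, Z[1]=0)=0; Z[11]=0
i=12: outside box; Z[12]=0
i=13: outside box; Z[13]=0
i=14: outside box; Z[14]=1 grow→box=[14,15)
i=15: outside box; Z[15]=4 grow→box=[15,19)
i=16: min(r-i=3, Z[1]=0)=0; Z[16]=0
i=17: min(r-i=2, Z[2]=2)=2; Z[17]=2
i=18: min(r-i=1, Z[3]=0)=0; Z[18]=0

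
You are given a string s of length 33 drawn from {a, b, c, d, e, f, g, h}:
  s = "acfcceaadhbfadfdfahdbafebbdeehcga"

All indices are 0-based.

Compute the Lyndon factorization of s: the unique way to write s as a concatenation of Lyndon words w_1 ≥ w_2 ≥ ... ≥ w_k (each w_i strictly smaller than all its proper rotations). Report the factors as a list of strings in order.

["acfcce", "aadhbfadfdfahdbafebbdeehcg", "a"]

emit factor 1: 'acfcce' (i=0, period=6)
emit factor 2: 'aadhbfadfdfahdbafebbdeehcg' (i=6, period=26)
emit factor 3: 'a' (i=32, period=1)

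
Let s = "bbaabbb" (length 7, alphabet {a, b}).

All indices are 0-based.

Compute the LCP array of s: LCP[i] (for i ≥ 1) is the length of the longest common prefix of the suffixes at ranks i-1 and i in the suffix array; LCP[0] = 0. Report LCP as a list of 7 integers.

sorted suffixes:
  #0 SA[0]=2  'aabbb'
  #1 SA[1]=3  'abbb'
  #2 SA[2]=6  'b'
  #3 SA[3]=1  'baabbb'
  #4 SA[4]=5  'bb'
  #5 SA[5]=0  'bbaabbb'
  #6 SA[6]=4  'bbb'

SA = [2, 3, 6, 1, 5, 0, 4]
i: (SA[i-1],SA[i]) lcp shared
  1: (2,3) 1 'a'
  2: (3,6) 0 ''
  3: (6,1) 1 'b'
  4: (1,5) 1 'b'
  5: (5,0) 2 'bb'
  6: (0,4) 2 'bb'

[0, 1, 0, 1, 1, 2, 2]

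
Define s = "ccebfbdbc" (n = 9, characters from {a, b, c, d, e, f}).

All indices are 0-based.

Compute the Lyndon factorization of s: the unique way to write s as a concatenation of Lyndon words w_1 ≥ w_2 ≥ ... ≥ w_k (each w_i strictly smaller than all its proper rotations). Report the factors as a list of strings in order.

["cce", "bf", "bd", "bc"]

emit factor 1: 'cce' (i=0, period=3)
emit factor 2: 'bf' (i=3, period=2)
emit factor 3: 'bd' (i=5, period=2)
emit factor 4: 'bc' (i=7, period=2)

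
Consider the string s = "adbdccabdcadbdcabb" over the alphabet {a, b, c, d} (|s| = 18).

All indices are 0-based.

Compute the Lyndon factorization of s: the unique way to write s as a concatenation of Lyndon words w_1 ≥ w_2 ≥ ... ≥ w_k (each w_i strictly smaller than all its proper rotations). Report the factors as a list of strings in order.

["adbdcc", "abdcadbdc", "abb"]

emit factor 1: 'adbdcc' (i=0, period=6)
emit factor 2: 'abdcadbdc' (i=6, period=9)
emit factor 3: 'abb' (i=15, period=3)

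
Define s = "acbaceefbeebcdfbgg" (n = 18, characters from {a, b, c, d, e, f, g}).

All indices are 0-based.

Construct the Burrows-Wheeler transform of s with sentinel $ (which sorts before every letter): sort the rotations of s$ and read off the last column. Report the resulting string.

g$bceffabacebceedgb

rank  rotation             last
    0  $acbaceefbeebcdfbgg  g
    1  acbaceefbeebcdfbgg$  $
    2  aceefbeebcdfbgg$acb  b
    3  baceefbeebcdfbgg$ac  c
    4  bcdfbgg$acbaceefbee  e
    5  beebcdfbgg$acbaceef  f
    6  bgg$acbaceefbeebcdf  f
    7  cbaceefbeebcdfbgg$a  a
    8  cdfbgg$acbaceefbeeb  b
    9  ceefbeebcdfbgg$acba  a
   10  dfbgg$acbaceefbeebc  c
   11  ebcdfbgg$acbaceefbe  e
   12  eebcdfbgg$acbaceefb  b
   13  eefbeebcdfbgg$acbac  c
   14  efbeebcdfbgg$acbace  e
   15  fbeebcdfbgg$acbacee  e
   16  fbgg$acbaceefbeebcd  d
   17  g$acbaceefbeebcdfbg  g
   18  gg$acbaceefbeebcdfb  b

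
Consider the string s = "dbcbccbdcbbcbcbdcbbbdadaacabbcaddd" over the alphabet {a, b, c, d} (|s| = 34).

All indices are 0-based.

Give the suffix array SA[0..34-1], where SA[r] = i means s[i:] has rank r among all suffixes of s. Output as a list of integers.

[23, 26, 24, 21, 30, 17, 27, 9, 18, 28, 10, 1, 12, 3, 19, 14, 6, 25, 29, 16, 8, 11, 2, 13, 5, 4, 33, 22, 20, 0, 15, 7, 32, 31]

rank | idx | suffix
   0 |  23 | aacabbcaddd
   1 |  26 | abbcaddd
   2 |  24 | acabbcaddd
   3 |  21 | adaacabbcaddd
   4 |  30 | addd
   5 |  17 | bbbdadaacabbcaddd
   6 |  27 | bbcaddd
   7 |   9 | bbcbcbdcbbbdadaacabbcaddd
   8 |  18 | bbdadaacabbcaddd
   9 |  28 | bcaddd
  10 |  10 | bcbcbdcbbbdadaacabbcaddd
  11 |   1 | bcbccbdcbbcbcbdcbbbdadaacabbcaddd
  12 |  12 | bcbdcbbbdadaacabbcaddd
  13 |   3 | bccbdcbbcbcbdcbbbdadaacabbcaddd
  14 |  19 | bdadaacabbcaddd
  15 |  14 | bdcbbbdadaacabbcaddd
  16 |   6 | bdcbbcbcbdcbbbdadaacabbcaddd
  17 |  25 | cabbcaddd
  18 |  29 | caddd
  19 |  16 | cbbbdadaacabbcaddd
  20 |   8 | cbbcbcbdcbbbdadaacabbcaddd
  21 |  11 | cbcbdcbbbdadaacabbcaddd
  22 |   2 | cbccbdcbbcbcbdcbbbdadaacabbcaddd
  23 |  13 | cbdcbbbdadaacabbcaddd
  24 |   5 | cbdcbbcbcbdcbbbdadaacabbcaddd
  25 |   4 | ccbdcbbcbcbdcbbbdadaacabbcaddd
  26 |  33 | d
  27 |  22 | daacabbcaddd
  28 |  20 | dadaacabbcaddd
  29 |   0 | dbcbccbdcbbcbcbdcbbbdadaacabbcaddd
  30 |  15 | dcbbbdadaacabbcaddd
  31 |   7 | dcbbcbcbdcbbbdadaacabbcaddd
  32 |  32 | dd
  33 |  31 | ddd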